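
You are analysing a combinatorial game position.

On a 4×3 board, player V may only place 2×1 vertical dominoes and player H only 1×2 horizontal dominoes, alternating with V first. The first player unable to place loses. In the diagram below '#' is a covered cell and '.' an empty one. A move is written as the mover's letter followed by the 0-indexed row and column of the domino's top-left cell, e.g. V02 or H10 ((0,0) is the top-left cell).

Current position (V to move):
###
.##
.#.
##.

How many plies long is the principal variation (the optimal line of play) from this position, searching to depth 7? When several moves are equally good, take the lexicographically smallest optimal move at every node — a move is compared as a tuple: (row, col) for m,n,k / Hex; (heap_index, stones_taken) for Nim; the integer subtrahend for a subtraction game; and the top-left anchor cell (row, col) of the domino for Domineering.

p1 V@[###/.##/.#./##.]: V10[###/###/##./##.]+1* V22[###/.##/.##/###]+1
p2 H@[###/###/##./##.] terminal -1; root [###/.##/.#./##.] d7

PV length from [###/.##/.#./##.]: 1 ply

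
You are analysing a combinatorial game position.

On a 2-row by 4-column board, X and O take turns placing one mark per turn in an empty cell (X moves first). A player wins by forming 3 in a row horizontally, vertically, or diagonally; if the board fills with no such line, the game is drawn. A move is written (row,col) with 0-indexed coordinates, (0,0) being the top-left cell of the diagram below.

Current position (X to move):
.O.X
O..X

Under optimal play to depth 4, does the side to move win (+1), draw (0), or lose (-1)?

value(.O.X/O..X, X) = 0

ply 1, X at .O.X/O..X | (0,0)=+0→XO.X/O..X*; (0,2)=+0→.OXX/O..X; (1,1)=+0→.O.X/OX.X; (1,2)=+0→.O.X/O.XX
ply 2, O at XO.X/O..X | (0,2)=+0→XOOX/O..X*; (1,1)=+0→XO.X/OO.X; (1,2)=+0→XO.X/O.OX
ply 3, X at XOOX/O..X | (1,1)=+0→XOOX/OX.X*; (1,2)=+0→XOOX/O.XX
ply 4, O at XOOX/OX.X | (1,2)=+0→XOOX/OXOX*
ply 5: XOOX/OXOX is terminal +0 (X); from .O.X/O..X depth 4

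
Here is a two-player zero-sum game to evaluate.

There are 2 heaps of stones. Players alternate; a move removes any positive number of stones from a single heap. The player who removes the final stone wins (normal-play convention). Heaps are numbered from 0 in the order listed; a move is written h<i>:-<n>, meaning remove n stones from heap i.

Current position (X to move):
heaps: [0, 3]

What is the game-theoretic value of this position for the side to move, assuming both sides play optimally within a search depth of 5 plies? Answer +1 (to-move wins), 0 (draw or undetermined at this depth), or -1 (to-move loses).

value((0,3), X) = +1

ply 1, X at (0,3) | h1:-1=-1→(0,2); h1:-2=-1→(0,1); h1:-3=+1→(0,0)*
ply 2: (0,0) is terminal -1 (O); from (0,3) depth 5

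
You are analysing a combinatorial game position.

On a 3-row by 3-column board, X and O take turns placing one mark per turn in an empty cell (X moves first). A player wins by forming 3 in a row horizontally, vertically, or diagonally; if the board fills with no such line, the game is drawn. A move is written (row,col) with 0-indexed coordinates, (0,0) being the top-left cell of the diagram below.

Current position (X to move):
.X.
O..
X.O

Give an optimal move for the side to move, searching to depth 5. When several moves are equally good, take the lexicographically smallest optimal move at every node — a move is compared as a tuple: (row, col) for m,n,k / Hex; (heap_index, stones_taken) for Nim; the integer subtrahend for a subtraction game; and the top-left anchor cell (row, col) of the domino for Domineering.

X's best at [.X./O../X.O]: (0,2)

p1 X@[.X./O../X.O]: (0,0)[XX./O../X.O]+0 (0,2)[.XX/O../X.O]+1* (1,1)[.X./OX./X.O]+1 (1,2)[.X./O.X/X.O]+0 (2,1)[.X./O../XXO]-1
p2 O@[.XX/O../X.O]: (0,0)[OXX/O../X.O]-1* (1,1)[.XX/OO./X.O]-1 (1,2)[.XX/O.O/X.O]-1 (2,1)[.XX/O../XOO]-1
p3 X@[OXX/O../X.O]: (1,1)[OXX/OX./X.O]+1* (1,2)[OXX/O.X/X.O]-1 (2,1)[OXX/O../XXO]-1
p4 O@[OXX/OX./X.O] terminal -1; root [.X./O../X.O] d5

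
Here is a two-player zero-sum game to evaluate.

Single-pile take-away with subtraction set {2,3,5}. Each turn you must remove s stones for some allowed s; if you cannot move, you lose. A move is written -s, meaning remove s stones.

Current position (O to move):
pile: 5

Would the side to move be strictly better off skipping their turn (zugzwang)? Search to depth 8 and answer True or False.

[5] O move#1: -2:-1/3, -3:-1/2, -5:+1/0*
[0] end (terminal -1, X#2); searched 5 to 8
pass branch (X moves first from the same position):
  | [5] X move#1: -2:-1/3, -3:-1/2, -5:+1/0*
  | [0] end (terminal -1, O#2); searched 5 to 8
O moving scores +1; O passing scores -1

zugzwang(5, O) = False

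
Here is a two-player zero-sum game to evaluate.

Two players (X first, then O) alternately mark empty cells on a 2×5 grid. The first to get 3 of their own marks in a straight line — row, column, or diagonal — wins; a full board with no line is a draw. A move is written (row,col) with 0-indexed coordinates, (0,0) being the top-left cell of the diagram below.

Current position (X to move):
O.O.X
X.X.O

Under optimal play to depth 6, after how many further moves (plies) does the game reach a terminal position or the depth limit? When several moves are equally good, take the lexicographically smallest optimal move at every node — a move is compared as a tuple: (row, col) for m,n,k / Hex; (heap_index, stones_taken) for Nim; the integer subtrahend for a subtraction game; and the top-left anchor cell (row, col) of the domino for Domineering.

p1 X@[O.O.X/X.X.O]: (0,1)[OXO.X/X.X.O]+0 (0,3)[O.OXX/X.X.O]-1 (1,1)[O.O.X/XXX.O]+1* (1,3)[O.O.X/X.XXO]-1
p2 O@[O.O.X/XXX.O] terminal -1; root [O.O.X/X.X.O] d6

PV length from [O.O.X/X.X.O]: 1 ply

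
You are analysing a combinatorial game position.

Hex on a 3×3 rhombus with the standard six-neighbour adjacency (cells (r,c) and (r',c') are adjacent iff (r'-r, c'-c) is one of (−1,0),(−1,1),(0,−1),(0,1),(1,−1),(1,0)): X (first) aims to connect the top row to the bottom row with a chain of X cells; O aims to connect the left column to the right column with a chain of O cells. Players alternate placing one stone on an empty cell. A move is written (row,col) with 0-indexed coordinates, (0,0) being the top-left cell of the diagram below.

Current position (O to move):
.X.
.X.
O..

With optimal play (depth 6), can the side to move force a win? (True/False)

O winning at [.X./.X./O..]: True

[.X./.X./O..] O move#1: (0,0):-1/OX./.X./O.., (0,2):-1/.XO/.X./O.., (1,0):-1/.X./OX./O.., (1,2):-1/.X./.XO/O.., (2,1):+1/.X./.X./OO.*, (2,2):-1/.X./.X./O.O
[.X./.X./OO.] X move#2: (0,0):-1/XX./.X./OO.*, (0,2):-1/.XX/.X./OO., (1,0):-1/.X./XX./OO., (1,2):-1/.X./.XX/OO., (2,2):-1/.X./.X./OOX
[XX./.X./OO.] O move#3: (0,2):+1/XXO/.X./OO.*, (1,0):+1/XX./OX./OO., (1,2):+1/XX./.XO/OO., (2,2):+1/XX./.X./OOO
[XXO/.X./OO.] X move#4: (1,0):-1/XXO/XX./OO.*, (1,2):-1/XXO/.XX/OO., (2,2):-1/XXO/.X./OOX
[XXO/XX./OO.] O move#5: (1,2):+1/XXO/XXO/OO.*, (2,2):+1/XXO/XX./OOO
[XXO/XXO/OO.] end (terminal -1, X#6); searched .X./.X./O.. to 6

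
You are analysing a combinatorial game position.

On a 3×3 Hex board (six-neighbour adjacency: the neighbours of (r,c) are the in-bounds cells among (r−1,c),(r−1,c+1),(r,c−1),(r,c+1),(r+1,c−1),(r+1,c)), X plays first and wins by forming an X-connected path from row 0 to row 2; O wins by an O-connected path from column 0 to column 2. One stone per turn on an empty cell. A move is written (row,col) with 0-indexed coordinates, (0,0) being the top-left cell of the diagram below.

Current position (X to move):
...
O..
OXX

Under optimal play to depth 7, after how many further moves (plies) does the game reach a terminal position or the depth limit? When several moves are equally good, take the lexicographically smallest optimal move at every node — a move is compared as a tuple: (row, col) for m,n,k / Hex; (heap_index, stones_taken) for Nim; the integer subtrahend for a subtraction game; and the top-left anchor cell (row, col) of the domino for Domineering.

p1 X@[.../O../OXX]: (0,0)[X../O../OXX]-1 (0,1)[.X./O../OXX]-1 (0,2)[..X/O../OXX]+1* (1,1)[.../OX./OXX]+1 (1,2)[.../O.X/OXX]-1
p2 O@[..X/O../OXX]: (0,0)[O.X/O../OXX]-1* (0,1)[.OX/O../OXX]-1 (1,1)[..X/OO./OXX]-1 (1,2)[..X/O.O/OXX]-1
p3 X@[O.X/O../OXX]: (0,1)[OXX/O../OXX]+1* (1,1)[O.X/OX./OXX]+1 (1,2)[O.X/O.X/OXX]+1
p4 O@[OXX/O../OXX]: (1,1)[OXX/OO./OXX]-1* (1,2)[OXX/O.O/OXX]-1
p5 X@[OXX/OO./OXX]: (1,2)[OXX/OOX/OXX]+1*
p6 O@[OXX/OOX/OXX] terminal -1; root [.../O../OXX] d7

PV length from [.../O../OXX]: 5 plies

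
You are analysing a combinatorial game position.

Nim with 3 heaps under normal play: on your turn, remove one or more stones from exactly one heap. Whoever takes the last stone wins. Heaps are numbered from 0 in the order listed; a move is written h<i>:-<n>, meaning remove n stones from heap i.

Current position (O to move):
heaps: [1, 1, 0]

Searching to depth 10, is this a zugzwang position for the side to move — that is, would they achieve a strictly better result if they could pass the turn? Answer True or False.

zugzwang((1,1,0), O) = True

p1 O@[(1,1,0)]: h0:-1[(0,1,0)]-1* h1:-1[(1,0,0)]-1
p2 X@[(0,1,0)]: h1:-1[(0,0,0)]+1*
p3 O@[(0,0,0)] terminal -1; root [(1,1,0)] d10
pass branch (X moves first from the same position):
  | p1 X@[(1,1,0)]: h0:-1[(0,1,0)]-1* h1:-1[(1,0,0)]-1
  | p2 O@[(0,1,0)]: h1:-1[(0,0,0)]+1*
  | p3 X@[(0,0,0)] terminal -1; root [(1,1,0)] d10
O moving scores -1; O passing scores +1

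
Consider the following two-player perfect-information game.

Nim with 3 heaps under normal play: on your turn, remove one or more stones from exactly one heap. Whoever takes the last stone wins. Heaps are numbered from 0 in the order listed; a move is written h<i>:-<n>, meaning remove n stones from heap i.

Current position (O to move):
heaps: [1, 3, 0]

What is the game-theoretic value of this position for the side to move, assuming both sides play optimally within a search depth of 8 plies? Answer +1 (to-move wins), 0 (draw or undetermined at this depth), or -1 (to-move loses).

[(1,3,0)] O move#1: h0:-1:-1/(0,3,0), h1:-1:-1/(1,2,0), h1:-2:+1/(1,1,0)*, h1:-3:-1/(1,0,0)
[(1,1,0)] X move#2: h0:-1:-1/(0,1,0)*, h1:-1:-1/(1,0,0)
[(0,1,0)] O move#3: h1:-1:+1/(0,0,0)*
[(0,0,0)] end (terminal -1, X#4); searched (1,3,0) to 8

value((1,3,0), O) = +1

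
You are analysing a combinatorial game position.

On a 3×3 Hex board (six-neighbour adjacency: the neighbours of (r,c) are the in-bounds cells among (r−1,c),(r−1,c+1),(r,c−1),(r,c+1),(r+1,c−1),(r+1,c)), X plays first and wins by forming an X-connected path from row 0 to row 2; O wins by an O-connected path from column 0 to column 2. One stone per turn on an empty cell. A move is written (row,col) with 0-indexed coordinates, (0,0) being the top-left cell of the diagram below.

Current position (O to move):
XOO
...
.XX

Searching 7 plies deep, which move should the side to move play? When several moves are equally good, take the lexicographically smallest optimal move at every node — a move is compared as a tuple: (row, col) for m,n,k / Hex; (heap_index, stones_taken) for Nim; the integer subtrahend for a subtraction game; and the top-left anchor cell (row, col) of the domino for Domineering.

O's best at [XOO/.../.XX]: (1,0)

ply 1, O at XOO/.../.XX | (1,0)=+1→XOO/O../.XX*; (1,1)=+1→XOO/.O./.XX; (1,2)=-1→XOO/..O/.XX; (2,0)=+1→XOO/.../OXX
ply 2: XOO/O../.XX is terminal -1 (X); from XOO/.../.XX depth 7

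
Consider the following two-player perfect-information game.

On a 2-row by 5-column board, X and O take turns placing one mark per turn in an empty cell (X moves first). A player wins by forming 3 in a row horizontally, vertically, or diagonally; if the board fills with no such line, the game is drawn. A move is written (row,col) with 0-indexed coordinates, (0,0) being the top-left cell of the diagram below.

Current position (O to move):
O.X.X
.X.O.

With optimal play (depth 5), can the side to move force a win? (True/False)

O winning at [O.X.X/.X.O.]: False

ply 1, O at O.X.X/.X.O. | (0,1)=-1→OOX.X/.X.O.; (0,3)=+0→O.XOX/.X.O.*; (1,0)=-1→O.X.X/OX.O.; (1,2)=-1→O.X.X/.XOO.; (1,4)=-1→O.X.X/.X.OO
ply 2, X at O.XOX/.X.O. | (0,1)=+0→OXXOX/.X.O.*; (1,0)=+0→O.XOX/XX.O.; (1,2)=+0→O.XOX/.XXO.; (1,4)=+0→O.XOX/.X.OX
ply 3, O at OXXOX/.X.O. | (1,0)=+0→OXXOX/OX.O.*; (1,2)=+0→OXXOX/.XOO.; (1,4)=+0→OXXOX/.X.OO
ply 4, X at OXXOX/OX.O. | (1,2)=+0→OXXOX/OXXO.*; (1,4)=+0→OXXOX/OX.OX
ply 5, O at OXXOX/OXXO. | (1,4)=+0→OXXOX/OXXOO*
ply 6: OXXOX/OXXOO is terminal +0 (X); from O.X.X/.X.O. depth 5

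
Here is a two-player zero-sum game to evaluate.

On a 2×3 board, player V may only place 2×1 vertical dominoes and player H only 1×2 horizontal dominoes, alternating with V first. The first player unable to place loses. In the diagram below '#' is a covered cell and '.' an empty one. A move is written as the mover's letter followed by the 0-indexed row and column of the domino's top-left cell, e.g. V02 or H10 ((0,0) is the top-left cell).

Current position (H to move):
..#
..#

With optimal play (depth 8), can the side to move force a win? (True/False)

p1 H@[..#/..#]: H00[###/..#]+1* H10[..#/###]+1
p2 V@[###/..#] terminal -1; root [..#/..#] d8

H winning at [..#/..#]: True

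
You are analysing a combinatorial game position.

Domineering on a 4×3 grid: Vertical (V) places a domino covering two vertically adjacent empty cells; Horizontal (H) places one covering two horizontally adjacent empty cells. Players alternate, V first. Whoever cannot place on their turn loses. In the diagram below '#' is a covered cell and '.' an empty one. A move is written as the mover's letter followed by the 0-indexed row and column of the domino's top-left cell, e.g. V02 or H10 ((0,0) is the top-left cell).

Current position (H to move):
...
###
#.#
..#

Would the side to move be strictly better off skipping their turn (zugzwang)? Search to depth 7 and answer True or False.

zugzwang(.../###/#.#/..#, H) = False

p1 H@[.../###/#.#/..#]: H00[##./###/#.#/..#]-1 H01[.##/###/#.#/..#]-1 H30[.../###/#.#/###]+1*
p2 V@[.../###/#.#/###] terminal -1; root [.../###/#.#/..#] d7
suppose H passes — search the same position with V to move:
pass> p1 V@[.../###/#.#/..#]: V21[.../###/###/.##]-1*
pass> p2 H@[.../###/###/.##]: H00[##./###/###/.##]+1* H01[.##/###/###/.##]+1
pass> p3 V@[##./###/###/.##] terminal -1; root [.../###/#.#/..#] d7
for H: play +1, pass +1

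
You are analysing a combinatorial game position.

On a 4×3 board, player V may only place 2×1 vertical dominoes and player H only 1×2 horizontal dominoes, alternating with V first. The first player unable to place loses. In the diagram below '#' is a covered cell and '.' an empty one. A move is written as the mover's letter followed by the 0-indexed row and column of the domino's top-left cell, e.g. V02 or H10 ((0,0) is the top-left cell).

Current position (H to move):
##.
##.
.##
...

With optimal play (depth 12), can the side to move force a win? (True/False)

H winning at [##./##./.##/...]: False

p1 H@[##./##./.##/...]: H30[##./##./.##/##.]-1* H31[##./##./.##/.##]-1
p2 V@[##./##./.##/##.]: V02[###/###/.##/##.]+1*
p3 H@[###/###/.##/##.] terminal -1; root [##./##./.##/...] d12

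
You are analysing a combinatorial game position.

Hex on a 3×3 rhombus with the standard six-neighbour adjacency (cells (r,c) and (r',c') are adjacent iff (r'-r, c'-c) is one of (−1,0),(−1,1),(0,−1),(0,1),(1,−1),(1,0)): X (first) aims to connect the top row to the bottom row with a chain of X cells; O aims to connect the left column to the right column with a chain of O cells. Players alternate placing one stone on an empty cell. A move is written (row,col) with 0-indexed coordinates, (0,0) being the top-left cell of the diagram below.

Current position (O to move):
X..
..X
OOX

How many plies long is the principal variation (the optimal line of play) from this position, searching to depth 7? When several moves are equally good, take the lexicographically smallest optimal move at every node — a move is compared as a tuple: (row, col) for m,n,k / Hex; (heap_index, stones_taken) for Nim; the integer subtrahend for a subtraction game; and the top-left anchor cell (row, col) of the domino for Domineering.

PV length from [X../..X/OOX]: 2 plies

ply 1, O at X../..X/OOX | (0,1)=-1→XO./..X/OOX*; (0,2)=-1→X.O/..X/OOX; (1,0)=-1→X../O.X/OOX; (1,1)=-1→X../.OX/OOX
ply 2, X at XO./..X/OOX | (0,2)=+1→XOX/..X/OOX*; (1,0)=+1→XO./X.X/OOX; (1,1)=+1→XO./.XX/OOX
ply 3: XOX/..X/OOX is terminal -1 (O); from X../..X/OOX depth 7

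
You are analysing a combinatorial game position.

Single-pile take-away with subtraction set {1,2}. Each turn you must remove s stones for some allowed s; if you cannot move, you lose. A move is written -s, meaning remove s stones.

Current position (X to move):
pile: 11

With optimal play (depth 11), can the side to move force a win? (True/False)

ply 1, X at 11 | -1=-1→10; -2=+1→9*
ply 2, O at 9 | -1=-1→8*; -2=-1→7
ply 3, X at 8 | -1=-1→7; -2=+1→6*
ply 4, O at 6 | -1=-1→5*; -2=-1→4
ply 5, X at 5 | -1=-1→4; -2=+1→3*
ply 6, O at 3 | -1=-1→2*; -2=-1→1
ply 7, X at 2 | -1=-1→1; -2=+1→0*
ply 8: 0 is terminal -1 (O); from 11 depth 11

X winning at [11]: True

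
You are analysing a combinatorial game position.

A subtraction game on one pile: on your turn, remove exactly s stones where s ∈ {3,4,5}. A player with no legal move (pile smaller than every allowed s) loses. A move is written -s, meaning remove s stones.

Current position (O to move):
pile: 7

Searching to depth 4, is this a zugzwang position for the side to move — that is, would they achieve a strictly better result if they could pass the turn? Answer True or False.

ply 1, O at 7 | -3=-1→4; -4=-1→3; -5=+1→2*
ply 2: 2 is terminal -1 (X); from 7 depth 4
pass branch (X moves first from the same position):
  | ply 1, X at 7 | -3=-1→4; -4=-1→3; -5=+1→2*
  | ply 2: 2 is terminal -1 (O); from 7 depth 4
O moving scores +1; O passing scores -1

zugzwang(7, O) = False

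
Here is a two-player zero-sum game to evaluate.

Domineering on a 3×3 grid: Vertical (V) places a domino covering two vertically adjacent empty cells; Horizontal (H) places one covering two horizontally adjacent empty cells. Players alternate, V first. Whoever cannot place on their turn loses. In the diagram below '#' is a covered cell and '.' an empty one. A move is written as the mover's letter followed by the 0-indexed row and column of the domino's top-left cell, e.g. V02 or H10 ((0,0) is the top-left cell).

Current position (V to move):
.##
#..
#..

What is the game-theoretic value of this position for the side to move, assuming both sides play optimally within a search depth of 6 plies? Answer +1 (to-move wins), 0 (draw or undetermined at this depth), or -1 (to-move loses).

value(.##/#../#.., V) = +1

ply 1, V at .##/#../#.. | V11=+1→.##/##./##.*; V12=+1→.##/#.#/#.#
ply 2: .##/##./##. is terminal -1 (H); from .##/#../#.. depth 6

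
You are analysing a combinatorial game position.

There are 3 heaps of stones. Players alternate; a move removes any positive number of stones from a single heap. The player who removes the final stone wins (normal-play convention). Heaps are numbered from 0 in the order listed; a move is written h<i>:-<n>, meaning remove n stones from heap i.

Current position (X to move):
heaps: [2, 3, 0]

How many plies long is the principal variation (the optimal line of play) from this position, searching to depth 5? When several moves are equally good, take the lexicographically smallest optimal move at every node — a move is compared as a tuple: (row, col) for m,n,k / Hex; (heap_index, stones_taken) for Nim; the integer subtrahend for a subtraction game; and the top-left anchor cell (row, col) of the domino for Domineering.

ply 1, X at (2,3,0) | h0:-1=-1→(1,3,0); h0:-2=-1→(0,3,0); h1:-1=+1→(2,2,0)*; h1:-2=-1→(2,1,0); h1:-3=-1→(2,0,0)
ply 2, O at (2,2,0) | h0:-1=-1→(1,2,0)*; h0:-2=-1→(0,2,0); h1:-1=-1→(2,1,0); h1:-2=-1→(2,0,0)
ply 3, X at (1,2,0) | h0:-1=-1→(0,2,0); h1:-1=+1→(1,1,0)*; h1:-2=-1→(1,0,0)
ply 4, O at (1,1,0) | h0:-1=-1→(0,1,0)*; h1:-1=-1→(1,0,0)
ply 5, X at (0,1,0) | h1:-1=+1→(0,0,0)*
ply 6: (0,0,0) is terminal -1 (O); from (2,3,0) depth 5

PV length from [(2,3,0)]: 5 plies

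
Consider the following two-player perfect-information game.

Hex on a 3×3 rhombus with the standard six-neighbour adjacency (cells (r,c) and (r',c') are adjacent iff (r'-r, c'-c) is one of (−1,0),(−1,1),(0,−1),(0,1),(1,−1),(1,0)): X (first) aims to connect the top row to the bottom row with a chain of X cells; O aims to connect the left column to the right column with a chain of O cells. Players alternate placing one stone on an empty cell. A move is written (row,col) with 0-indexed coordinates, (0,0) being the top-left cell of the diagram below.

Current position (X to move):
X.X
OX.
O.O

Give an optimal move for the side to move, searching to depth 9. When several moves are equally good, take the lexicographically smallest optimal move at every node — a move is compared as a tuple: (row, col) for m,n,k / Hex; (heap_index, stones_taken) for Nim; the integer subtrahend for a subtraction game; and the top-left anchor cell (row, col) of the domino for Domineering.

X's best at [X.X/OX./O.O]: (2,1)

[X.X/OX./O.O] X move#1: (0,1):-1/XXX/OX./O.O, (1,2):-1/X.X/OXX/O.O, (2,1):+1/X.X/OX./OXO*
[X.X/OX./OXO] end (terminal -1, O#2); searched X.X/OX./O.O to 9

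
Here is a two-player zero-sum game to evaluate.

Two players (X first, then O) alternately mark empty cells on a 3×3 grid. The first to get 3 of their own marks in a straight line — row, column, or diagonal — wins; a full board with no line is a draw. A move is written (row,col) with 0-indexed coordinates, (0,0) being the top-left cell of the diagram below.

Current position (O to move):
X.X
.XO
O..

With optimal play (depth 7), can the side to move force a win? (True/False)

ply 1, O at X.X/.XO/O.. | (0,1)=-1→XOX/.XO/O..*; (1,0)=-1→X.X/OXO/O..; (2,1)=-1→X.X/.XO/OO.; (2,2)=-1→X.X/.XO/O.O
ply 2, X at XOX/.XO/O.. | (1,0)=+0→XOX/XXO/O..; (2,1)=+0→XOX/.XO/OX.; (2,2)=+1→XOX/.XO/O.X*
ply 3: XOX/.XO/O.X is terminal -1 (O); from X.X/.XO/O.. depth 7

O winning at [X.X/.XO/O..]: False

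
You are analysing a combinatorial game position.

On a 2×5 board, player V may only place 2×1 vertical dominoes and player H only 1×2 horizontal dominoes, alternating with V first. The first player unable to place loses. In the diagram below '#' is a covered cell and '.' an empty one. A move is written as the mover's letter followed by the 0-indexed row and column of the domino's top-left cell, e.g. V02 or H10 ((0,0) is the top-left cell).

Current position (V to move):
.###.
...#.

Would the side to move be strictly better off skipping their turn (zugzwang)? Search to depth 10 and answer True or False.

ply 1, V at .###./...#. | V00=+1→####./#..#.*; V04=-1→.####/...##
ply 2, H at ####./#..#. | H11=-1→####./####.*
ply 3, V at ####./####. | V04=+1→#####/#####*
ply 4: #####/##### is terminal -1 (H); from .###./...#. depth 10
if V skipped the turn, H would face:
~ ply 1, H at .###./...#. | H10=-1→.###./##.#.*; H11=-1→.###./.###.
~ ply 2, V at .###./##.#. | V04=+1→.####/##.##*
~ ply 3: .####/##.## is terminal -1 (H); from .###./...#. depth 10
compare (V): move=+1 vs pass=+1

zugzwang(.###./...#., V) = False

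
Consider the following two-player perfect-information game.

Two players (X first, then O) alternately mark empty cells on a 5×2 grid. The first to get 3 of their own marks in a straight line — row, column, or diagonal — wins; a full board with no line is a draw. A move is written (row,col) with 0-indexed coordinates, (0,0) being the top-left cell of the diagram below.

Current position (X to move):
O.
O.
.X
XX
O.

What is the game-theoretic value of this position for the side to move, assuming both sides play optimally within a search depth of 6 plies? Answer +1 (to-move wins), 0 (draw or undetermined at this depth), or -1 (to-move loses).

value(O./O./.X/XX/O., X) = +1

[O./O./.X/XX/O.] X move#1: (0,1):-1/OX/O./.X/XX/O., (1,1):+1/O./OX/.X/XX/O.*, (2,0):+1/O./O./XX/XX/O., (4,1):+1/O./O./.X/XX/OX
[O./OX/.X/XX/O.] end (terminal -1, O#2); searched O./O./.X/XX/O. to 6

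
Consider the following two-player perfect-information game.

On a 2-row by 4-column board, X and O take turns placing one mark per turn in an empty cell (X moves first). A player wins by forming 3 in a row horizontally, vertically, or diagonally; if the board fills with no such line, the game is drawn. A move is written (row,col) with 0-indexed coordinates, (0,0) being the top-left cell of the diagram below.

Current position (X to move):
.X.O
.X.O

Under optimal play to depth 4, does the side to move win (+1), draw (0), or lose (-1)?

p1 X@[.X.O/.X.O]: (0,0)[XX.O/.X.O]+0* (0,2)[.XXO/.X.O]+0 (1,0)[.X.O/XX.O]+0 (1,2)[.X.O/.XXO]+0
p2 O@[XX.O/.X.O]: (0,2)[XXOO/.X.O]+0* (1,0)[XX.O/OX.O]-1 (1,2)[XX.O/.XOO]-1
p3 X@[XXOO/.X.O]: (1,0)[XXOO/XX.O]+0* (1,2)[XXOO/.XXO]+0
p4 O@[XXOO/XX.O]: (1,2)[XXOO/XXOO]+0*
p5 X@[XXOO/XXOO] terminal +0; root [.X.O/.X.O] d4

value(.X.O/.X.O, X) = 0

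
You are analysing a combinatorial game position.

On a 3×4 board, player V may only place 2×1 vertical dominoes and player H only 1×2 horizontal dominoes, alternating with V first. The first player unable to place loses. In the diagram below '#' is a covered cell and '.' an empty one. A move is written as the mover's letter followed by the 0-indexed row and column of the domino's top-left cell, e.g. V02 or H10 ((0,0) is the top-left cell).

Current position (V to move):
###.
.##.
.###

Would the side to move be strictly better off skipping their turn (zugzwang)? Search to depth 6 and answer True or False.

zugzwang(###./.##./.###, V) = False

[###./.##./.###] V move#1: V03:+1/####/.###/.###*, V10:+1/###./###./####
[####/.###/.###] end (terminal -1, H#2); searched ###./.##./.### to 6
suppose V passes — search the same position with H to move:
pass> [###./.##./.###] end (terminal -1, H#1); searched ###./.##./.### to 6
for V: play +1, pass +1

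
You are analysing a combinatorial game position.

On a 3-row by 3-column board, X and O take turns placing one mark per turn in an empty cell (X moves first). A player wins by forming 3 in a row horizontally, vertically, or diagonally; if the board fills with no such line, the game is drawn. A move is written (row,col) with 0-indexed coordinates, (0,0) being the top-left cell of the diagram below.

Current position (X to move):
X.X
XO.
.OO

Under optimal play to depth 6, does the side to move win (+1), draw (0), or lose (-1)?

[X.X/XO./.OO] X move#1: (0,1):+1/XXX/XO./.OO*, (1,2):-1/X.X/XOX/.OO, (2,0):+1/X.X/XO./XOO
[XXX/XO./.OO] end (terminal -1, O#2); searched X.X/XO./.OO to 6

value(X.X/XO./.OO, X) = +1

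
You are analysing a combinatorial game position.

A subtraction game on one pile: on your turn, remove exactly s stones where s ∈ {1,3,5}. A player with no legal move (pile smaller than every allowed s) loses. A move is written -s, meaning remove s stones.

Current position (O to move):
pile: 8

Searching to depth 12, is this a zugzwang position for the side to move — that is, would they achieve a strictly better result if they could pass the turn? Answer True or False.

[8] O move#1: -1:-1/7*, -3:-1/5, -5:-1/3
[7] X move#2: -1:+1/6*, -3:+1/4, -5:+1/2
[6] O move#3: -1:-1/5*, -3:-1/3, -5:-1/1
[5] X move#4: -1:+1/4*, -3:+1/2, -5:+1/0
[4] O move#5: -1:-1/3*, -3:-1/1
[3] X move#6: -1:+1/2*, -3:+1/0
[2] O move#7: -1:-1/1*
[1] X move#8: -1:+1/0*
[0] end (terminal -1, O#9); searched 8 to 12
if O skipped the turn, X would face:
~ [8] X move#1: -1:-1/7*, -3:-1/5, -5:-1/3
~ [7] O move#2: -1:+1/6*, -3:+1/4, -5:+1/2
~ [6] X move#3: -1:-1/5*, -3:-1/3, -5:-1/1
~ [5] O move#4: -1:+1/4*, -3:+1/2, -5:+1/0
~ [4] X move#5: -1:-1/3*, -3:-1/1
~ [3] O move#6: -1:+1/2*, -3:+1/0
~ [2] X move#7: -1:-1/1*
~ [1] O move#8: -1:+1/0*
~ [0] end (terminal -1, X#9); searched 8 to 12
compare (O): move=-1 vs pass=+1

zugzwang(8, O) = True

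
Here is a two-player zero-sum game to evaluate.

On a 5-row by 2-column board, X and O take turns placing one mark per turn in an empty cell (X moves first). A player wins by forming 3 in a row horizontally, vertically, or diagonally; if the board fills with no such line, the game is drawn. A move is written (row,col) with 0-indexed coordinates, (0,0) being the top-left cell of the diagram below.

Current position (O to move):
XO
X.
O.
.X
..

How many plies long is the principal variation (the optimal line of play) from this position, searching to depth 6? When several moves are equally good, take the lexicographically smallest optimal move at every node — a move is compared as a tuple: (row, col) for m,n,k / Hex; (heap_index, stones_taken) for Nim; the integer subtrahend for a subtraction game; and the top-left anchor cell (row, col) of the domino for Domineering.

PV length from [XO/X./O./.X/..]: 5 plies

[XO/X./O./.X/..] O move#1: (1,1):+0/XO/XO/O./.X/..*, (2,1):+0/XO/X./OO/.X/.., (3,0):+0/XO/X./O./OX/.., (4,0):+0/XO/X./O./.X/O., (4,1):+0/XO/X./O./.X/.O
[XO/XO/O./.X/..] X move#2: (2,1):+0/XO/XO/OX/.X/..*, (3,0):-1/XO/XO/O./XX/.., (4,0):-1/XO/XO/O./.X/X., (4,1):-1/XO/XO/O./.X/.X
[XO/XO/OX/.X/..] O move#3: (3,0):-1/XO/XO/OX/OX/.., (4,0):-1/XO/XO/OX/.X/O., (4,1):+0/XO/XO/OX/.X/.O*
[XO/XO/OX/.X/.O] X move#4: (3,0):+0/XO/XO/OX/XX/.O*, (4,0):+0/XO/XO/OX/.X/XO
[XO/XO/OX/XX/.O] O move#5: (4,0):+0/XO/XO/OX/XX/OO*
[XO/XO/OX/XX/OO] end (terminal +0, X#6); searched XO/X./O./.X/.. to 6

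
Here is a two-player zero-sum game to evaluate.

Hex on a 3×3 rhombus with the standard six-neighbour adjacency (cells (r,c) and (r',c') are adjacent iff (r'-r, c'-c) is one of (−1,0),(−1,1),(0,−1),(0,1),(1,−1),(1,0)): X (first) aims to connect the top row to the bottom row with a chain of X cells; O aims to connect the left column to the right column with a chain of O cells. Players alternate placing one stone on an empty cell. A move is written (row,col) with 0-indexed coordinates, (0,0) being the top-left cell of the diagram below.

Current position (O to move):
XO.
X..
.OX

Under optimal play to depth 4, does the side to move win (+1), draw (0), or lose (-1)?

value(XO./X../.OX, O) = -1

[XO./X../.OX] O move#1: (0,2):-1/XOO/X../.OX*, (1,1):-1/XO./XO./.OX, (1,2):-1/XO./X.O/.OX, (2,0):-1/XO./X../OOX
[XOO/X../.OX] X move#2: (1,1):+1/XOO/XX./.OX*, (1,2):+1/XOO/X.X/.OX, (2,0):+1/XOO/X../XOX
[XOO/XX./.OX] O move#3: (1,2):-1/XOO/XXO/.OX*, (2,0):-1/XOO/XX./OOX
[XOO/XXO/.OX] X move#4: (2,0):+1/XOO/XXO/XOX*
[XOO/XXO/XOX] end (terminal -1, O#5); searched XO./X../.OX to 4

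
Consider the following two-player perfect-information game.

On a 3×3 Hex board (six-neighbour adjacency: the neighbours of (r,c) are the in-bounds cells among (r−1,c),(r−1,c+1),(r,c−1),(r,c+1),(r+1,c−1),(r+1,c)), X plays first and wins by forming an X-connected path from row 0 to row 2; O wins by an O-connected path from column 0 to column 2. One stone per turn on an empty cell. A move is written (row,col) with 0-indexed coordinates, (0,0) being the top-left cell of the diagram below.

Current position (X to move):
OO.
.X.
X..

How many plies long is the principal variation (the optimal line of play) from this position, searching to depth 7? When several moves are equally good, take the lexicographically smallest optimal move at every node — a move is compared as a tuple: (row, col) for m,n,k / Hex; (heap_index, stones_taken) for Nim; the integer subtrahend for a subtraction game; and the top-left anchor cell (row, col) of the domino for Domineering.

PV length from [OO./.X./X..]: 1 ply

ply 1, X at OO./.X./X.. | (0,2)=+1→OOX/.X./X..*; (1,0)=-1→OO./XX./X..; (1,2)=-1→OO./.XX/X..; (2,1)=-1→OO./.X./XX.; (2,2)=-1→OO./.X./X.X
ply 2: OOX/.X./X.. is terminal -1 (O); from OO./.X./X.. depth 7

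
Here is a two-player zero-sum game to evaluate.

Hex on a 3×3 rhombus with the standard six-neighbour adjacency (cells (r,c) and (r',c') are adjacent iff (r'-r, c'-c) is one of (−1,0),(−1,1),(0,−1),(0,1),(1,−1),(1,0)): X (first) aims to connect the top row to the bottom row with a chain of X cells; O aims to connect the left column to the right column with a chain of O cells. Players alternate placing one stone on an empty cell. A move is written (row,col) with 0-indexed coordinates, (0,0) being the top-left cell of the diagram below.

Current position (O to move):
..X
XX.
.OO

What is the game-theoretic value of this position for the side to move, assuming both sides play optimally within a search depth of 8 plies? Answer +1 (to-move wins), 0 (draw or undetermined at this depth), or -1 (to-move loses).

p1 O@[..X/XX./.OO]: (0,0)[O.X/XX./.OO]-1 (0,1)[.OX/XX./.OO]-1 (1,2)[..X/XXO/.OO]-1 (2,0)[..X/XX./OOO]+1*
p2 X@[..X/XX./OOO] terminal -1; root [..X/XX./.OO] d8

value(..X/XX./.OO, O) = +1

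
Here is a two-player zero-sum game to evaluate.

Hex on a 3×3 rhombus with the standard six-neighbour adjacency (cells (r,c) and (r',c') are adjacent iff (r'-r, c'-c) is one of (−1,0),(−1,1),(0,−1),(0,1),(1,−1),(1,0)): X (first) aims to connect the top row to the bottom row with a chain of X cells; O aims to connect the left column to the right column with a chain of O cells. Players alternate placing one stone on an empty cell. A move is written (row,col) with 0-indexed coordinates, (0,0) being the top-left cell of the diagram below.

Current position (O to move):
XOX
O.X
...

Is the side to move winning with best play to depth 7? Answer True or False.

ply 1, O at XOX/O.X/... | (1,1)=-1→XOX/OOX/...*; (2,0)=-1→XOX/O.X/O..; (2,1)=-1→XOX/O.X/.O.; (2,2)=-1→XOX/O.X/..O
ply 2, X at XOX/OOX/... | (2,0)=+1→XOX/OOX/X..*; (2,1)=+1→XOX/OOX/.X.; (2,2)=+1→XOX/OOX/..X
ply 3, O at XOX/OOX/X.. | (2,1)=-1→XOX/OOX/XO.*; (2,2)=-1→XOX/OOX/X.O
ply 4, X at XOX/OOX/XO. | (2,2)=+1→XOX/OOX/XOX*
ply 5: XOX/OOX/XOX is terminal -1 (O); from XOX/O.X/... depth 7

O winning at [XOX/O.X/...]: False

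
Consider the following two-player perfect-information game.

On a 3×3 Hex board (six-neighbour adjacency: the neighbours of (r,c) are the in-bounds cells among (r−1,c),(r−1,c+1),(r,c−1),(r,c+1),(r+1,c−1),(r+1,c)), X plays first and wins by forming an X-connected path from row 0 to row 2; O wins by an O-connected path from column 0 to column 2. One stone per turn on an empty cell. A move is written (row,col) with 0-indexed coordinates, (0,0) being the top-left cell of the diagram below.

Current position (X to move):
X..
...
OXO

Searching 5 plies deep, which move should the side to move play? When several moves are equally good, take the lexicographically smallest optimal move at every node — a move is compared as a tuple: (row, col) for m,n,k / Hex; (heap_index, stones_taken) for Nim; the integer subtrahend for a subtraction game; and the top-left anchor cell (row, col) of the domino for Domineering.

X's best at [X../.../OXO]: (0,2)

[X../.../OXO] X move#1: (0,1):-1/XX./.../OXO, (0,2):+1/X.X/.../OXO*, (1,0):-1/X../X../OXO, (1,1):+1/X../.X./OXO, (1,2):+1/X../..X/OXO
[X.X/.../OXO] O move#2: (0,1):-1/XOX/.../OXO*, (1,0):-1/X.X/O../OXO, (1,1):-1/X.X/.O./OXO, (1,2):-1/X.X/..O/OXO
[XOX/.../OXO] X move#3: (1,0):+1/XOX/X../OXO*, (1,1):+1/XOX/.X./OXO, (1,2):+1/XOX/..X/OXO
[XOX/X../OXO] O move#4: (1,1):-1/XOX/XO./OXO*, (1,2):-1/XOX/X.O/OXO
[XOX/XO./OXO] X move#5: (1,2):+1/XOX/XOX/OXO*
[XOX/XOX/OXO] end (terminal -1, O#6); searched X../.../OXO to 5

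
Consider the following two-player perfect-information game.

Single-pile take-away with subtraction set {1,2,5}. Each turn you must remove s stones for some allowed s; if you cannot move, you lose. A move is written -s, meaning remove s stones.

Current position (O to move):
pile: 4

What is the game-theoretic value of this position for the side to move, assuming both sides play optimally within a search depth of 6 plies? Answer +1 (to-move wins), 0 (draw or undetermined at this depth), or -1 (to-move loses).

p1 O@[4]: -1[3]+1* -2[2]-1
p2 X@[3]: -1[2]-1* -2[1]-1
p3 O@[2]: -1[1]-1 -2[0]+1*
p4 X@[0] terminal -1; root [4] d6

value(4, O) = +1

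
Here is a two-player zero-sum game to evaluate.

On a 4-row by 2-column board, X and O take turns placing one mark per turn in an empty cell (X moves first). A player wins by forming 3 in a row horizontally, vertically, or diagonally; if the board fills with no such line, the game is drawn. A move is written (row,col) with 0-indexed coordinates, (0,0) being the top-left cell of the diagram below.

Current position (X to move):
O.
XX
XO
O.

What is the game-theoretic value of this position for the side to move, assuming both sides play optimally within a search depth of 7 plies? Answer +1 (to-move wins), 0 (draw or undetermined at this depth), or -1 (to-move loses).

value(O./XX/XO/O., X) = 0

p1 X@[O./XX/XO/O.]: (0,1)[OX/XX/XO/O.]+0* (3,1)[O./XX/XO/OX]+0
p2 O@[OX/XX/XO/O.]: (3,1)[OX/XX/XO/OO]+0*
p3 X@[OX/XX/XO/OO] terminal +0; root [O./XX/XO/O.] d7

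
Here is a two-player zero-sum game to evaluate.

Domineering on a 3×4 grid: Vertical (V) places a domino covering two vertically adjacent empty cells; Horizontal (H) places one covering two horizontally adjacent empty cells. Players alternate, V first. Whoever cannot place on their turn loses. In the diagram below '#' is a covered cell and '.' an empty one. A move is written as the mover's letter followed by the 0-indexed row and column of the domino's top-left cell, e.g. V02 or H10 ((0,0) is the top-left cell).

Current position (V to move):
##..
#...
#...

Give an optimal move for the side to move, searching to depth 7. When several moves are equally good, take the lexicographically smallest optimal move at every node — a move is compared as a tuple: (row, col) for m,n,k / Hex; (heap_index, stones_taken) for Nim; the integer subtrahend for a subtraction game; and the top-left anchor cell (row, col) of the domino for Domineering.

ply 1, V at ##../#.../#... | V02=+1→###./#.#./#...*; V03=-1→##.#/#..#/#...; V11=-1→##../##../##..; V12=+1→##../#.#./#.#.; V13=-1→##../#..#/#..#
ply 2, H at ###./#.#./#... | H21=-1→###./#.#./###.*; H22=-1→###./#.#./#.##
ply 3, V at ###./#.#./###. | V03=+1→####/#.##/###.*; V13=+1→###./#.##/####
ply 4: ####/#.##/###. is terminal -1 (H); from ##../#.../#... depth 7

V's best at [##../#.../#...]: V02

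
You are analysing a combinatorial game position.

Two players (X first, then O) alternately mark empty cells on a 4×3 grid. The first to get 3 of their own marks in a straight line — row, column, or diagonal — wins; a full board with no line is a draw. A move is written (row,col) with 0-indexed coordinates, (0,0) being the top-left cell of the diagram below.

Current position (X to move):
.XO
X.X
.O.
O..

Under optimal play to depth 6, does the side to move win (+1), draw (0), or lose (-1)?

[.XO/X.X/.O./O..] X move#1: (0,0):+1/XXO/X.X/.O./O..*, (1,1):+1/.XO/XXX/.O./O.., (2,0):+1/.XO/X.X/XO./O.., (2,2):+1/.XO/X.X/.OX/O.., (3,1):+0/.XO/X.X/.O./OX., (3,2):+1/.XO/X.X/.O./O.X
[XXO/X.X/.O./O..] O move#2: (1,1):-1/XXO/XOX/.O./O..*, (2,0):-1/XXO/X.X/OO./O.., (2,2):-1/XXO/X.X/.OO/O.., (3,1):-1/XXO/X.X/.O./OO., (3,2):-1/XXO/X.X/.O./O.O
[XXO/XOX/.O./O..] X move#3: (2,0):+1/XXO/XOX/XO./O..*, (2,2):-1/XXO/XOX/.OX/O.., (3,1):-1/XXO/XOX/.O./OX., (3,2):-1/XXO/XOX/.O./O.X
[XXO/XOX/XO./O..] end (terminal -1, O#4); searched .XO/X.X/.O./O.. to 6

value(.XO/X.X/.O./O.., X) = +1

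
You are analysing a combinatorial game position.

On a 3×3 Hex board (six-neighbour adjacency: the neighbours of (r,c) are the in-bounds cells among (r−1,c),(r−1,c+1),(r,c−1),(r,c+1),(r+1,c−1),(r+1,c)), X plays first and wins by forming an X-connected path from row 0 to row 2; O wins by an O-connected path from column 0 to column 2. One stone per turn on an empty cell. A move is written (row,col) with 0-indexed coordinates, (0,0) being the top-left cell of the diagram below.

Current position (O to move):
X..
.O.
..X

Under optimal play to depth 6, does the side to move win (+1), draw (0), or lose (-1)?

ply 1, O at X../.O./..X | (0,1)=+1→XO./.O./..X*; (0,2)=+1→X.O/.O./..X; (1,0)=+1→X../OO./..X; (1,2)=+1→X../.OO/..X; (2,0)=+1→X../.O./O.X; (2,1)=+1→X../.O./.OX
ply 2, X at XO./.O./..X | (0,2)=-1→XOX/.O./..X*; (1,0)=-1→XO./XO./..X; (1,2)=-1→XO./.OX/..X; (2,0)=-1→XO./.O./X.X; (2,1)=-1→XO./.O./.XX
ply 3, O at XOX/.O./..X | (1,0)=-1→XOX/OO./..X; (1,2)=+1→XOX/.OO/..X*; (2,0)=-1→XOX/.O./O.X; (2,1)=-1→XOX/.O./.OX
ply 4, X at XOX/.OO/..X | (1,0)=-1→XOX/XOO/..X*; (2,0)=-1→XOX/.OO/X.X; (2,1)=-1→XOX/.OO/.XX
ply 5, O at XOX/XOO/..X | (2,0)=+1→XOX/XOO/O.X*; (2,1)=-1→XOX/XOO/.OX
ply 6: XOX/XOO/O.X is terminal -1 (X); from X../.O./..X depth 6

value(X../.O./..X, O) = +1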